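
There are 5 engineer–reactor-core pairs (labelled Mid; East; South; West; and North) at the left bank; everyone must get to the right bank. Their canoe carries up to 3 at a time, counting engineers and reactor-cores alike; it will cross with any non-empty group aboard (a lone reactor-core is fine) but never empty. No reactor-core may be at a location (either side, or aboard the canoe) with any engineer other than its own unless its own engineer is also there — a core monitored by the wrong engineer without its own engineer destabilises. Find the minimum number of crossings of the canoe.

11

Counting alone: each trip to the right bank takes at most 3 across and each return brings at least 1 back, so after t trips out (and t−1 returns) at most 3t − (t−1) of the 10 are across; that first reaches 10 at t = 5, so at least 9 crossings are needed.
The safety rule pushes this higher. Following every safe sequence of crossings, the most of the 10 that can be at the right bank as the canoe arrives there on crossing 9 is 9 — never all 10.
So no plan with fewer than 11 crossings exists, and this one achieves 11:
1. engineer Mid and reactor-core Mid cross → the right bank.
2. engineer Mid crosses ← the left bank.
3. reactor-core East, reactor-core South, and reactor-core West cross → the right bank.
4. reactor-core Mid crosses ← the left bank.
5. engineer East, engineer South, and engineer West cross → the right bank.
6. engineer East and reactor-core East cross ← the left bank.
7. engineer East, engineer Mid, and engineer North cross → the right bank.
8. reactor-core South crosses ← the left bank.
9. reactor-core East and reactor-core Mid cross → the right bank.
10. reactor-core Mid crosses ← the left bank.
11. reactor-core Mid, reactor-core North, and reactor-core South cross → the right bank.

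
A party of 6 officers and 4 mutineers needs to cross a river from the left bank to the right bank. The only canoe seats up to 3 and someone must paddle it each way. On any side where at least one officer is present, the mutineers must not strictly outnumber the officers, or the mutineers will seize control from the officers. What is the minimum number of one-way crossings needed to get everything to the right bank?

Counting alone: each trip to the right bank takes at most 3 across and each return brings at least 1 back, so after t trips out (and t−1 returns) at most 3t − (t−1) of the 10 are across; that first reaches 10 at t = 5, so at least 9 crossings are needed.
The plan below uses exactly 9 crossings, so it is optimal:
1. 2 mutineers → the right bank.  (the left bank: 6O 2M; the right bank: 0O 2M)
2. 1 mutineer ← the left bank.  (the left bank: 6O 3M; the right bank: 0O 1M)
3. 3 mutineers → the right bank.  (the left bank: 6O 0M; the right bank: 0O 4M)
4. 1 mutineer ← the left bank.  (the left bank: 6O 1M; the right bank: 0O 3M)
5. 3 officers → the right bank.  (the left bank: 3O 1M; the right bank: 3O 3M)
6. 1 mutineer ← the left bank.  (the left bank: 3O 2M; the right bank: 3O 2M)
7. 1 officer and 2 mutineers → the right bank.  (the left bank: 2O 0M; the right bank: 4O 4M)
8. 1 mutineer ← the left bank.  (the left bank: 2O 1M; the right bank: 4O 3M)
9. 2 officers and 1 mutineer → the right bank.  (the left bank: 0O 0M; the right bank: 6O 4M)

9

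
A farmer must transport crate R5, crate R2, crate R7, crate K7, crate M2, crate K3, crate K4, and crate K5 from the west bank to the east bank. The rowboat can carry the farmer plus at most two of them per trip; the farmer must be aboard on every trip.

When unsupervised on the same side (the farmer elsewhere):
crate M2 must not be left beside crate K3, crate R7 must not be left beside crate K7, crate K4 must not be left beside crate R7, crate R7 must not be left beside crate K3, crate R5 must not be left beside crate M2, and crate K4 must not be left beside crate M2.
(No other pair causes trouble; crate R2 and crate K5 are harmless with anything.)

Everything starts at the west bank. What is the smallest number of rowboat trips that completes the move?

9

Counting alone: the farmer can take at most 2 across per trip to the east bank, so moving all 8 needs at least 4 loaded trips out, with a return between consecutive ones — at least 7 crossings.
The safety rule pushes this higher. Following every safe sequence of crossings, the most of the 8 that can be at the east bank as the rowboat arrives there on crossing 7 is 6 — never all 8.
So no plan with fewer than 9 crossings exists, and this one achieves 9:
1. Farmer goes to the east bank with crate M2 and crate R7.  [the west bank: crate K3, crate K4, crate K5, crate K7, crate R2, crate R5 | the east bank: crate M2, crate R7]
2. Farmer goes back to the west bank alone.  [the west bank: crate K3, crate K4, crate K5, crate K7, crate R2, crate R5 | the east bank: crate M2, crate R7]
3. Farmer goes to the east bank with crate R2 and crate R5.  [the west bank: crate K3, crate K4, crate K5, crate K7 | the east bank: crate M2, crate R2, crate R5, crate R7]
4. Farmer goes back to the west bank with crate M2.  [the west bank: crate K3, crate K4, crate K5, crate K7, crate M2 | the east bank: crate R2, crate R5, crate R7]
5. Farmer goes to the east bank with crate K3 and crate K4.  [the west bank: crate K5, crate K7, crate M2 | the east bank: crate K3, crate K4, crate R2, crate R5, crate R7]
6. Farmer goes back to the west bank with crate R7.  [the west bank: crate K5, crate K7, crate M2, crate R7 | the east bank: crate K3, crate K4, crate R2, crate R5]
7. Farmer goes to the east bank with crate K5 and crate K7.  [the west bank: crate M2, crate R7 | the east bank: crate K3, crate K4, crate K5, crate K7, crate R2, crate R5]
8. Farmer goes back to the west bank alone.  [the west bank: crate M2, crate R7 | the east bank: crate K3, crate K4, crate K5, crate K7, crate R2, crate R5]
9. Farmer goes to the east bank with crate M2 and crate R7.  [the west bank: — | the east bank: crate K3, crate K4, crate K5, crate K7, crate M2, crate R2, crate R5, crate R7]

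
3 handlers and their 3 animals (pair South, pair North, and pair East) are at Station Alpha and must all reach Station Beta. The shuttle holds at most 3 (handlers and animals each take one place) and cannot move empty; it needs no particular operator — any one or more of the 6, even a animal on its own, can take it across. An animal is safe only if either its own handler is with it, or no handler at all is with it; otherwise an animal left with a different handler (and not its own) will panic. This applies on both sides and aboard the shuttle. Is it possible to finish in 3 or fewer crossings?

No

Counting alone: each trip to Station Beta takes at most 3 across and each return brings at least 1 back, so after t trips out (and t−1 returns) at most 3t − (t−1) of the 6 are across; that first reaches 6 at t = 3, so at least 5 crossings are needed.
Since 3 < 5, 3 crossings cannot be enough. (The shortest complete plan in fact takes 5:)
1. animal South and handler South cross → Station Beta.
2. handler South crosses ← Station Alpha.
3. handler East, handler North, and handler South cross → Station Beta.
4. animal South crosses ← Station Alpha.
5. animal East, animal North, and animal South cross → Station Beta.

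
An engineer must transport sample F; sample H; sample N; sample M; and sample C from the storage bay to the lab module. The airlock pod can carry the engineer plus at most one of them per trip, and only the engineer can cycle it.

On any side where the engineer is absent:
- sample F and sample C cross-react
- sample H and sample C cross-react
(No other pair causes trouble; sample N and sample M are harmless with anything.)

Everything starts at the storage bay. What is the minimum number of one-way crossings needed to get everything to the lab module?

11

Counting alone: the engineer can take at most 1 across per trip to the lab module, so moving all 5 needs at least 5 loaded trips out, with a return between consecutive ones — at least 9 crossings.
The safety rule pushes this higher. Following every safe sequence of crossings, the most of the 5 that can be at the lab module as the airlock pod arrives there on crossing 9 is 4 — never all 5.
So no plan with fewer than 11 crossings exists, and this one achieves 11:
1. Engineer goes to the lab module with sample C.
2. Engineer goes back to the storage bay alone.
3. Engineer goes to the lab module with sample F.
4. Engineer goes back to the storage bay with sample C.
5. Engineer goes to the lab module with sample H.
6. Engineer goes back to the storage bay alone.
7. Engineer goes to the lab module with sample N.
8. Engineer goes back to the storage bay alone.
9. Engineer goes to the lab module with sample M.
10. Engineer goes back to the storage bay alone.
11. Engineer goes to the lab module with sample C.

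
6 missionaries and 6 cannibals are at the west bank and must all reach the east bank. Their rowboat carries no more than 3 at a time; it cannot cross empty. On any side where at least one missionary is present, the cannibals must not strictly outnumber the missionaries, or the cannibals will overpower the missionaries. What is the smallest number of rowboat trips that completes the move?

Following every safe sequence of crossings from the start, the most of the 12 that can be at the east bank as the rowboat arrives there on crossings 1, 3, 5 is 3, 5, 6 respectively; the best ever achieved is 6 of 12.
From crossing 7 on, no configuration arises that was not already reachable earlier: only 17 distinct safe configurations (who is on which side, and where the rowboat is) can ever be reached, none of them has everyone across, and every continuation just revisits them. They are: 0 missionaries + 0 cannibals across (rowboat back at the start); 0 missionaries + 1 cannibal across (rowboat there); 0 missionaries + 1 cannibal across (rowboat back at the start); 0 missionaries + 2 cannibals across (rowboat there); 0 missionaries + 2 cannibals across (rowboat back at the start); 0 missionaries + 3 cannibals across (rowboat there); 0 missionaries + 3 cannibals across (rowboat back at the start); 0 missionaries + 4 cannibals across (rowboat there); 0 missionaries + 4 cannibals across (rowboat back at the start); 0 missionaries + 5 cannibals across (rowboat there); 0 missionaries + 5 cannibals across (rowboat back at the start); 0 missionaries + 6 cannibals across (rowboat there); 1 missionary + 1 cannibal across (rowboat there); 1 missionary + 1 cannibal across (rowboat back at the start); 2 missionaries + 2 cannibals across (rowboat there); 2 missionaries + 2 cannibals across (rowboat back at the start); 3 missionaries + 3 cannibals across (rowboat there). So no valid plan exists.

impossible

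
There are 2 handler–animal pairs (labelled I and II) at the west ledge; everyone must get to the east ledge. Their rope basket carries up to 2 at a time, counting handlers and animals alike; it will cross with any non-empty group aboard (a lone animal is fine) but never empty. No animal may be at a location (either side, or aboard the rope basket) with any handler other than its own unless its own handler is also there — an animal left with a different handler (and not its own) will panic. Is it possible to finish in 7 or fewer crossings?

Yes

Yes — this plan uses 5 crossings (≤ 7):
1. animal I and handler I cross → the east ledge.
2. handler I crosses ← the west ledge.
3. handler I and handler II cross → the east ledge.
4. handler II crosses ← the west ledge.
5. animal II and handler II cross → the east ledge.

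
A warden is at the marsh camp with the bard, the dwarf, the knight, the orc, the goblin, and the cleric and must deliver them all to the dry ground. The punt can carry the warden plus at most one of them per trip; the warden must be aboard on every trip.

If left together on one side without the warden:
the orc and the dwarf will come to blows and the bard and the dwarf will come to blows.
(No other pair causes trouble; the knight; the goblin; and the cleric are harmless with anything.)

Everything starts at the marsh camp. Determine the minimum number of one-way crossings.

Counting alone: the warden can take at most 1 across per trip to the dry ground, so moving all 6 needs at least 6 loaded trips out, with a return between consecutive ones — at least 11 crossings.
The safety rule pushes this higher. Following every safe sequence of crossings, the most of the 6 that can be at the dry ground as the punt arrives there on crossing 11 is 5 — never all 6.
So no plan with fewer than 13 crossings exists, and this one achieves 13:
1. Warden goes to the dry ground with the dwarf.  [the marsh camp: the bard, the cleric, the goblin, the knight, the orc | the dry ground: the dwarf]
2. Warden goes back to the marsh camp alone.  [the marsh camp: the bard, the cleric, the goblin, the knight, the orc | the dry ground: the dwarf]
3. Warden goes to the dry ground with the bard.  [the marsh camp: the cleric, the goblin, the knight, the orc | the dry ground: the bard, the dwarf]
4. Warden goes back to the marsh camp with the dwarf.  [the marsh camp: the cleric, the dwarf, the goblin, the knight, the orc | the dry ground: the bard]
5. Warden goes to the dry ground with the orc.  [the marsh camp: the cleric, the dwarf, the goblin, the knight | the dry ground: the bard, the orc]
6. Warden goes back to the marsh camp alone.  [the marsh camp: the cleric, the dwarf, the goblin, the knight | the dry ground: the bard, the orc]
7. Warden goes to the dry ground with the knight.  [the marsh camp: the cleric, the dwarf, the goblin | the dry ground: the bard, the knight, the orc]
8. Warden goes back to the marsh camp alone.  [the marsh camp: the cleric, the dwarf, the goblin | the dry ground: the bard, the knight, the orc]
9. Warden goes to the dry ground with the goblin.  [the marsh camp: the cleric, the dwarf | the dry ground: the bard, the goblin, the knight, the orc]
10. Warden goes back to the marsh camp alone.  [the marsh camp: the cleric, the dwarf | the dry ground: the bard, the goblin, the knight, the orc]
11. Warden goes to the dry ground with the cleric.  [the marsh camp: the dwarf | the dry ground: the bard, the cleric, the goblin, the knight, the orc]
12. Warden goes back to the marsh camp alone.  [the marsh camp: the dwarf | the dry ground: the bard, the cleric, the goblin, the knight, the orc]
13. Warden goes to the dry ground with the dwarf.  [the marsh camp: — | the dry ground: the bard, the cleric, the dwarf, the goblin, the knight, the orc]

13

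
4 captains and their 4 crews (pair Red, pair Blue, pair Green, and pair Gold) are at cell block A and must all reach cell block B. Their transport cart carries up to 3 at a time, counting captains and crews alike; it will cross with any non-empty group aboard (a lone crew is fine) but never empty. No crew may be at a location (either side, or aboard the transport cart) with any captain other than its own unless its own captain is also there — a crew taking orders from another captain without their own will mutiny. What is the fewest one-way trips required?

9

Counting alone: each trip to cell block B takes at most 3 across and each return brings at least 1 back, so after t trips out (and t−1 returns) at most 3t − (t−1) of the 8 are across; that first reaches 8 at t = 4, so at least 7 crossings are needed.
The safety rule pushes this higher. Following every safe sequence of crossings, the most of the 8 that can be at cell block B as the transport cart arrives there on crossing 7 is 7 — never all 8.
So no plan with fewer than 9 crossings exists, and this one achieves 9:
1. captain Red and crew Red cross → cell block B.
2. captain Red crosses ← cell block A.
3. captain Blue, captain Red, and crew Blue cross → cell block B.
4. captain Red and crew Red cross ← cell block A.
5. captain Gold, captain Green, and captain Red cross → cell block B.
6. crew Blue crosses ← cell block A.
7. crew Blue and crew Red cross → cell block B.
8. crew Red crosses ← cell block A.
9. crew Gold, crew Green, and crew Red cross → cell block B.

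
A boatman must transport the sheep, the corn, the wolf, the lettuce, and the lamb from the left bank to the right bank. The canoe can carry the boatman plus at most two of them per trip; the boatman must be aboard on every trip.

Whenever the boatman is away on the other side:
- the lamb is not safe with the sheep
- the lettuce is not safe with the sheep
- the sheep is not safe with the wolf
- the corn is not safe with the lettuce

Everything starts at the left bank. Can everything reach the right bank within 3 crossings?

Counting alone: the boatman can take at most 2 across per trip to the right bank, so moving all 5 needs at least 3 loaded trips out, with a return between consecutive ones — at least 5 crossings.
Since 3 < 5, 3 crossings cannot be enough. (The shortest complete plan in fact takes 5:)
1. Boatman goes to the right bank with the corn and the sheep.  [the left bank: the lamb, the lettuce, the wolf | the right bank: the corn, the sheep]
2. Boatman goes back to the left bank alone.  [the left bank: the lamb, the lettuce, the wolf | the right bank: the corn, the sheep]
3. Boatman goes to the right bank with the lamb and the wolf.  [the left bank: the lettuce | the right bank: the corn, the lamb, the sheep, the wolf]
4. Boatman goes back to the left bank with the sheep.  [the left bank: the lettuce, the sheep | the right bank: the corn, the lamb, the wolf]
5. Boatman goes to the right bank with the lettuce and the sheep.  [the left bank: — | the right bank: the corn, the lamb, the lettuce, the sheep, the wolf]

No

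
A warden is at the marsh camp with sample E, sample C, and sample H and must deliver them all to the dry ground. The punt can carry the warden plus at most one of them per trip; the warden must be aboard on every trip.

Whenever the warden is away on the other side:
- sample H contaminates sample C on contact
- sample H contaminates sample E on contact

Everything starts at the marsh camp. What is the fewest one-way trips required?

7

Counting alone: the warden can take at most 1 across per trip to the dry ground, so moving all 3 needs at least 3 loaded trips out, with a return between consecutive ones — at least 5 crossings.
The safety rule pushes this higher. Following every safe sequence of crossings, the most of the 3 that can be at the dry ground as the punt arrives there on crossing 5 is 2 — never all 3.
So no plan with fewer than 7 crossings exists, and this one achieves 7:
1. Warden goes to the dry ground with sample H.  [the marsh camp: sample C, sample E | the dry ground: sample H]
2. Warden goes back to the marsh camp alone.  [the marsh camp: sample C, sample E | the dry ground: sample H]
3. Warden goes to the dry ground with sample E.  [the marsh camp: sample C | the dry ground: sample E, sample H]
4. Warden goes back to the marsh camp with sample H.  [the marsh camp: sample C, sample H | the dry ground: sample E]
5. Warden goes to the dry ground with sample C.  [the marsh camp: sample H | the dry ground: sample C, sample E]
6. Warden goes back to the marsh camp alone.  [the marsh camp: sample H | the dry ground: sample C, sample E]
7. Warden goes to the dry ground with sample H.  [the marsh camp: — | the dry ground: sample C, sample E, sample H]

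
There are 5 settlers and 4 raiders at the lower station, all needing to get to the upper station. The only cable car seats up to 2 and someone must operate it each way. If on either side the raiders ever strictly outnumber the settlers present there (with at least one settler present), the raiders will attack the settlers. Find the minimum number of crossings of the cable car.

Counting alone: each trip to the upper station takes at most 2 across and each return brings at least 1 back, so after t trips out (and t−1 returns) at most 2t − (t−1) of the 9 are across; that first reaches 9 at t = 8, so at least 15 crossings are needed.
The plan below uses exactly 15 crossings, so it is optimal:
1. 2 raiders → the upper station.  (the lower station: 5S 2R; the upper station: 0S 2R)
2. 1 raider ← the lower station.  (the lower station: 5S 3R; the upper station: 0S 1R)
3. 2 raiders → the upper station.  (the lower station: 5S 1R; the upper station: 0S 3R)
4. 1 raider ← the lower station.  (the lower station: 5S 2R; the upper station: 0S 2R)
5. 2 settlers → the upper station.  (the lower station: 3S 2R; the upper station: 2S 2R)
6. 1 raider ← the lower station.  (the lower station: 3S 3R; the upper station: 2S 1R)
7. 1 settler and 1 raider → the upper station.  (the lower station: 2S 2R; the upper station: 3S 2R)
8. 1 settler ← the lower station.  (the lower station: 3S 2R; the upper station: 2S 2R)
9. 1 settler and 1 raider → the upper station.  (the lower station: 2S 1R; the upper station: 3S 3R)
10. 1 raider ← the lower station.  (the lower station: 2S 2R; the upper station: 3S 2R)
11. 1 settler and 1 raider → the upper station.  (the lower station: 1S 1R; the upper station: 4S 3R)
12. 1 settler ← the lower station.  (the lower station: 2S 1R; the upper station: 3S 3R)
13. 1 settler and 1 raider → the upper station.  (the lower station: 1S 0R; the upper station: 4S 4R)
14. 1 raider ← the lower station.  (the lower station: 1S 1R; the upper station: 4S 3R)
15. 1 settler and 1 raider → the upper station.  (the lower station: 0S 0R; the upper station: 5S 4R)

15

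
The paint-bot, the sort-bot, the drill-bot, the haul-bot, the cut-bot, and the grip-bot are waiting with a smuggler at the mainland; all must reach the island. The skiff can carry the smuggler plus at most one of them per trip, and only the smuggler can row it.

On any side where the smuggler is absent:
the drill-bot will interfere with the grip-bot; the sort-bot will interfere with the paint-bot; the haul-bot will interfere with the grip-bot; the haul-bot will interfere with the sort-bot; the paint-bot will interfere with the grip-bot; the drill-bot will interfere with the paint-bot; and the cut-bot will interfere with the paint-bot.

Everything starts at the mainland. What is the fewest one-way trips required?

Whatever the first load, the items left behind include a forbidden pair without the smuggler. No opening move is safe, so no plan exists.

impossible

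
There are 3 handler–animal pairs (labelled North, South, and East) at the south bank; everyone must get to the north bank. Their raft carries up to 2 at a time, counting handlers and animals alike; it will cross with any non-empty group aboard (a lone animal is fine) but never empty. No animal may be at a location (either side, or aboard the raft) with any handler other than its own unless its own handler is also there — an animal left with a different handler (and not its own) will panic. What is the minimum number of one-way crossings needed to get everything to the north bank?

11

Counting alone: each trip to the north bank takes at most 2 across and each return brings at least 1 back, so after t trips out (and t−1 returns) at most 2t − (t−1) of the 6 are across; that first reaches 6 at t = 5, so at least 9 crossings are needed.
The safety rule pushes this higher. Following every safe sequence of crossings, the most of the 6 that can be at the north bank as the raft arrives there on crossing 9 is 5 — never all 6.
So no plan with fewer than 11 crossings exists, and this one achieves 11:
1. animal North and handler North cross → the north bank.
2. handler North crosses ← the south bank.
3. animal East and animal South cross → the north bank.
4. animal North crosses ← the south bank.
5. handler East and handler South cross → the north bank.
6. animal South and handler South cross ← the south bank.
7. handler North and handler South cross → the north bank.
8. animal East crosses ← the south bank.
9. animal North and animal South cross → the north bank.
10. handler East crosses ← the south bank.
11. animal East and handler East cross → the north bank.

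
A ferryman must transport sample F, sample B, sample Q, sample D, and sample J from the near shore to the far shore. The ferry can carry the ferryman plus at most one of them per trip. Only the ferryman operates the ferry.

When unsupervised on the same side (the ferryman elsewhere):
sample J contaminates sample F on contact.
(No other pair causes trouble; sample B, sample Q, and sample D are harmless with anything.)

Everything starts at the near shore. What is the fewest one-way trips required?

Counting alone: the ferryman can take at most 1 across per trip to the far shore, so moving all 5 needs at least 5 loaded trips out, with a return between consecutive ones — at least 9 crossings.
The plan below uses exactly 9 crossings, so it is optimal:
1. Ferryman goes to the far shore with sample F.  [the near shore: sample B, sample D, sample J, sample Q | the far shore: sample F]
2. Ferryman goes back to the near shore alone.  [the near shore: sample B, sample D, sample J, sample Q | the far shore: sample F]
3. Ferryman goes to the far shore with sample B.  [the near shore: sample D, sample J, sample Q | the far shore: sample B, sample F]
4. Ferryman goes back to the near shore alone.  [the near shore: sample D, sample J, sample Q | the far shore: sample B, sample F]
5. Ferryman goes to the far shore with sample Q.  [the near shore: sample D, sample J | the far shore: sample B, sample F, sample Q]
6. Ferryman goes back to the near shore alone.  [the near shore: sample D, sample J | the far shore: sample B, sample F, sample Q]
7. Ferryman goes to the far shore with sample D.  [the near shore: sample J | the far shore: sample B, sample D, sample F, sample Q]
8. Ferryman goes back to the near shore alone.  [the near shore: sample J | the far shore: sample B, sample D, sample F, sample Q]
9. Ferryman goes to the far shore with sample J.  [the near shore: — | the far shore: sample B, sample D, sample F, sample J, sample Q]

9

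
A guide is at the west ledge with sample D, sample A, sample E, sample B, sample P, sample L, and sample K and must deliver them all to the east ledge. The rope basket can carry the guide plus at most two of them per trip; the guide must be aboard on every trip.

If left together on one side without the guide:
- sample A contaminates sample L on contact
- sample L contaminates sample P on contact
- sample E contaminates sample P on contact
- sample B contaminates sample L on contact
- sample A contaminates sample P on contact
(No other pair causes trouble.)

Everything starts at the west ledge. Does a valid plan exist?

Yes

1. Guide goes to the east ledge with sample L and sample P.  [the west ledge: sample A, sample B, sample D, sample E, sample K | the east ledge: sample L, sample P]
2. Guide goes back to the west ledge with sample P.  [the west ledge: sample A, sample B, sample D, sample E, sample K, sample P | the east ledge: sample L]
3. Guide goes to the east ledge with sample D and sample P.  [the west ledge: sample A, sample B, sample E, sample K | the east ledge: sample D, sample L, sample P]
4. Guide goes back to the west ledge with sample P.  [the west ledge: sample A, sample B, sample E, sample K, sample P | the east ledge: sample D, sample L]
5. Guide goes to the east ledge with sample A and sample E.  [the west ledge: sample B, sample K, sample P | the east ledge: sample A, sample D, sample E, sample L]
6. Guide goes back to the west ledge with sample A.  [the west ledge: sample A, sample B, sample K, sample P | the east ledge: sample D, sample E, sample L]
7. Guide goes to the east ledge with sample A and sample B.  [the west ledge: sample K, sample P | the east ledge: sample A, sample B, sample D, sample E, sample L]
8. Guide goes back to the west ledge with sample L.  [the west ledge: sample K, sample L, sample P | the east ledge: sample A, sample B, sample D, sample E]
9. Guide goes to the east ledge with sample K and sample P.  [the west ledge: sample L | the east ledge: sample A, sample B, sample D, sample E, sample K, sample P]
10. Guide goes back to the west ledge with sample P.  [the west ledge: sample L, sample P | the east ledge: sample A, sample B, sample D, sample E, sample K]
11. Guide goes to the east ledge with sample L and sample P.  [the west ledge: — | the east ledge: sample A, sample B, sample D, sample E, sample K, sample L, sample P]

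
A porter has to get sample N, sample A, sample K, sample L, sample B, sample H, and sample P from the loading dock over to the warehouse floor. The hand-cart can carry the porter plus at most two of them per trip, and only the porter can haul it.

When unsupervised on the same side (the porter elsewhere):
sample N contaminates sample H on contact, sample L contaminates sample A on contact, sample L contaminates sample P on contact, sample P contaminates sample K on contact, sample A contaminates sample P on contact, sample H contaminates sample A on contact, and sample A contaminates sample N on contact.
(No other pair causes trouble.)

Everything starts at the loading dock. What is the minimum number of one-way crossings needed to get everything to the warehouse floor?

Whatever the first load, the items left behind include a forbidden pair without the porter. No opening move is safe, so no plan exists.

impossible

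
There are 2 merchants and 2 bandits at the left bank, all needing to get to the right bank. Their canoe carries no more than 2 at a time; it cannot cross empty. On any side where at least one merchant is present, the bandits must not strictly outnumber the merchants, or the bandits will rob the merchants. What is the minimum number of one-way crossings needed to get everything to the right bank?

Counting alone: each trip to the right bank takes at most 2 across and each return brings at least 1 back, so after t trips out (and t−1 returns) at most 2t − (t−1) of the 4 are across; that first reaches 4 at t = 3, so at least 5 crossings are needed.
The plan below uses exactly 5 crossings, so it is optimal:
1. 2 bandits → the right bank.  (the left bank: 2M 0B; the right bank: 0M 2B)
2. 1 bandit ← the left bank.  (the left bank: 2M 1B; the right bank: 0M 1B)
3. 2 merchants → the right bank.  (the left bank: 0M 1B; the right bank: 2M 1B)
4. 1 bandit ← the left bank.  (the left bank: 0M 2B; the right bank: 2M 0B)
5. 2 bandits → the right bank.  (the left bank: 0M 0B; the right bank: 2M 2B)

5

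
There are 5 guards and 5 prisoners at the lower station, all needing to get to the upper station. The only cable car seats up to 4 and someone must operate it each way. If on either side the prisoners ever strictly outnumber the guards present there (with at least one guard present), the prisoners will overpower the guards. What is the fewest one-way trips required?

7

Counting alone: each trip to the upper station takes at most 4 across and each return brings at least 1 back, so after t trips out (and t−1 returns) at most 4t − (t−1) of the 10 are across; that first reaches 10 at t = 3, so at least 5 crossings are needed.
The safety rule pushes this higher. Following every safe sequence of crossings, the most of the 10 that can be at the upper station as the cable car arrives there on crossing 5 is 9 — never all 10.
So no plan with fewer than 7 crossings exists, and this one achieves 7:
1. 2 prisoners → the upper station.  (the lower station: 5G 3P; the upper station: 0G 2P)
2. 1 prisoner ← the lower station.  (the lower station: 5G 4P; the upper station: 0G 1P)
3. 4 prisoners → the upper station.  (the lower station: 5G 0P; the upper station: 0G 5P)
4. 1 prisoner ← the lower station.  (the lower station: 5G 1P; the upper station: 0G 4P)
5. 4 guards → the upper station.  (the lower station: 1G 1P; the upper station: 4G 4P)
6. 1 guard and 1 prisoner ← the lower station.  (the lower station: 2G 2P; the upper station: 3G 3P)
7. 2 guards and 2 prisoners → the upper station.  (the lower station: 0G 0P; the upper station: 5G 5P)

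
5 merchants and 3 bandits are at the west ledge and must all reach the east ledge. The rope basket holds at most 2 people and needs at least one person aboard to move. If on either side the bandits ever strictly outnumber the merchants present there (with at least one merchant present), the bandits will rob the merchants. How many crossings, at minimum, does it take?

Counting alone: each trip to the east ledge takes at most 2 across and each return brings at least 1 back, so after t trips out (and t−1 returns) at most 2t − (t−1) of the 8 are across; that first reaches 8 at t = 7, so at least 13 crossings are needed.
The plan below uses exactly 13 crossings, so it is optimal:
1. 2 bandits → the east ledge.  (the west ledge: 5M 1B; the east ledge: 0M 2B)
2. 1 bandit ← the west ledge.  (the west ledge: 5M 2B; the east ledge: 0M 1B)
3. 2 bandits → the east ledge.  (the west ledge: 5M 0B; the east ledge: 0M 3B)
4. 1 bandit ← the west ledge.  (the west ledge: 5M 1B; the east ledge: 0M 2B)
5. 2 merchants → the east ledge.  (the west ledge: 3M 1B; the east ledge: 2M 2B)
6. 1 bandit ← the west ledge.  (the west ledge: 3M 2B; the east ledge: 2M 1B)
7. 1 merchant and 1 bandit → the east ledge.  (the west ledge: 2M 1B; the east ledge: 3M 2B)
8. 1 bandit ← the west ledge.  (the west ledge: 2M 2B; the east ledge: 3M 1B)
9. 2 bandits → the east ledge.  (the west ledge: 2M 0B; the east ledge: 3M 3B)
10. 1 bandit ← the west ledge.  (the west ledge: 2M 1B; the east ledge: 3M 2B)
11. 1 merchant and 1 bandit → the east ledge.  (the west ledge: 1M 0B; the east ledge: 4M 3B)
12. 1 bandit ← the west ledge.  (the west ledge: 1M 1B; the east ledge: 4M 2B)
13. 1 merchant and 1 bandit → the east ledge.  (the west ledge: 0M 0B; the east ledge: 5M 3B)

13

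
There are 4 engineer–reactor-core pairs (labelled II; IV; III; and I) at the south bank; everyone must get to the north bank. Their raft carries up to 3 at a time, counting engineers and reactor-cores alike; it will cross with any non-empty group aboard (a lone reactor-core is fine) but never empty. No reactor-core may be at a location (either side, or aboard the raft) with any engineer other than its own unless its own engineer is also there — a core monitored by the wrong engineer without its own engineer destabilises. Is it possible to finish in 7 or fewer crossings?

No

Counting alone: each trip to the north bank takes at most 3 across and each return brings at least 1 back, so after t trips out (and t−1 returns) at most 3t − (t−1) of the 8 are across; that first reaches 8 at t = 4, so at least 7 crossings are needed.
The safety rule pushes this higher. Following every safe sequence of crossings, the most of the 8 that can be at the north bank as the raft arrives there on crossing 7 is 7 — never all 8.
So the move cannot be finished within 7 crossings. (The shortest complete plan takes 9:)
1. engineer II and reactor-core II cross → the north bank.
2. engineer II crosses ← the south bank.
3. engineer II, engineer IV, and reactor-core IV cross → the north bank.
4. engineer II and reactor-core II cross ← the south bank.
5. engineer I, engineer II, and engineer III cross → the north bank.
6. reactor-core IV crosses ← the south bank.
7. reactor-core II and reactor-core IV cross → the north bank.
8. reactor-core II crosses ← the south bank.
9. reactor-core I, reactor-core II, and reactor-core III cross → the north bank.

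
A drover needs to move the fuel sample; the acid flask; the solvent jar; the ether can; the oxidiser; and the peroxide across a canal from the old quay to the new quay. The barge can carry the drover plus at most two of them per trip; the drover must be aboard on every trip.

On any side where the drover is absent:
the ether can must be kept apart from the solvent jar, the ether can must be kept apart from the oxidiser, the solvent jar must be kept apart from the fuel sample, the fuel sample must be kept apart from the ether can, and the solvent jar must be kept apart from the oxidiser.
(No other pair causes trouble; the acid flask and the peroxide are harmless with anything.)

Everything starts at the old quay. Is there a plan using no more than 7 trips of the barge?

Counting alone: the drover can take at most 2 across per trip to the new quay, so moving all 6 needs at least 3 loaded trips out, with a return between consecutive ones — at least 5 crossings.
The safety rule pushes this higher. Following every safe sequence of crossings, the most of the 6 that can be at the new quay as the barge arrives there on crossings 5, 7 is 4, 5 respectively — never all 6.
So the move cannot be finished within 7 crossings. (The shortest complete plan takes 9:)
1. Drover goes to the new quay with the ether can and the solvent jar.  [the old quay: the acid flask, the fuel sample, the oxidiser, the peroxide | the new quay: the ether can, the solvent jar]
2. Drover goes back to the old quay with the solvent jar.  [the old quay: the acid flask, the fuel sample, the oxidiser, the peroxide, the solvent jar | the new quay: the ether can]
3. Drover goes to the new quay with the fuel sample and the oxidiser.  [the old quay: the acid flask, the peroxide, the solvent jar | the new quay: the ether can, the fuel sample, the oxidiser]
4. Drover goes back to the old quay with the ether can.  [the old quay: the acid flask, the ether can, the peroxide, the solvent jar | the new quay: the fuel sample, the oxidiser]
5. Drover goes to the new quay with the acid flask and the solvent jar.  [the old quay: the ether can, the peroxide | the new quay: the acid flask, the fuel sample, the oxidiser, the solvent jar]
6. Drover goes back to the old quay with the solvent jar.  [the old quay: the ether can, the peroxide, the solvent jar | the new quay: the acid flask, the fuel sample, the oxidiser]
7. Drover goes to the new quay with the peroxide and the solvent jar.  [the old quay: the ether can | the new quay: the acid flask, the fuel sample, the oxidiser, the peroxide, the solvent jar]
8. Drover goes back to the old quay with the solvent jar.  [the old quay: the ether can, the solvent jar | the new quay: the acid flask, the fuel sample, the oxidiser, the peroxide]
9. Drover goes to the new quay with the ether can and the solvent jar.  [the old quay: — | the new quay: the acid flask, the ether can, the fuel sample, the oxidiser, the peroxide, the solvent jar]

No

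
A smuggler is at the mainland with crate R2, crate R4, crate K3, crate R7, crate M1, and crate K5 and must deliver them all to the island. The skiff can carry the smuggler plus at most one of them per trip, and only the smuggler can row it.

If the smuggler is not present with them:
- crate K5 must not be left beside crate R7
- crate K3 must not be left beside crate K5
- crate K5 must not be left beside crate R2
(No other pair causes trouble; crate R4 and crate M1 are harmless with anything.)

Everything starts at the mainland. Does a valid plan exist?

Following every safe sequence of crossings from the start, the most of the 6 that can be at the island as the skiff arrives there on crossings 1, 3, 5, 7 is 1, 2, 3, 4 respectively; the best ever achieved is 4 of 6.
From crossing 9 on, no configuration arises that was not already reachable earlier: only 36 distinct safe configurations (who is on which side, and where the skiff is) can ever be reached, none of them has everyone across, and every continuation just revisits them. So no valid plan exists.

No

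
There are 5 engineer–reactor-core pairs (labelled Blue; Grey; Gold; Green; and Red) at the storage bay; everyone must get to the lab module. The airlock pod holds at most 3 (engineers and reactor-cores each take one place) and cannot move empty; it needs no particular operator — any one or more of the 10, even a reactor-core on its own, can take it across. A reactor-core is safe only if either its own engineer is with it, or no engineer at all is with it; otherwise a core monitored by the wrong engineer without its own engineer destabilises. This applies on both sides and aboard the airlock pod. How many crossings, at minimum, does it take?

Counting alone: each trip to the lab module takes at most 3 across and each return brings at least 1 back, so after t trips out (and t−1 returns) at most 3t − (t−1) of the 10 are across; that first reaches 10 at t = 5, so at least 9 crossings are needed.
The safety rule pushes this higher. Following every safe sequence of crossings, the most of the 10 that can be at the lab module as the airlock pod arrives there on crossing 9 is 9 — never all 10.
So no plan with fewer than 11 crossings exists, and this one achieves 11:
1. engineer Blue and reactor-core Blue cross → the lab module.
2. engineer Blue crosses ← the storage bay.
3. reactor-core Gold, reactor-core Green, and reactor-core Grey cross → the lab module.
4. reactor-core Blue crosses ← the storage bay.
5. engineer Gold, engineer Green, and engineer Grey cross → the lab module.
6. engineer Grey and reactor-core Grey cross ← the storage bay.
7. engineer Blue, engineer Grey, and engineer Red cross → the lab module.
8. reactor-core Gold crosses ← the storage bay.
9. reactor-core Blue and reactor-core Grey cross → the lab module.
10. reactor-core Blue crosses ← the storage bay.
11. reactor-core Blue, reactor-core Gold, and reactor-core Red cross → the lab module.

11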